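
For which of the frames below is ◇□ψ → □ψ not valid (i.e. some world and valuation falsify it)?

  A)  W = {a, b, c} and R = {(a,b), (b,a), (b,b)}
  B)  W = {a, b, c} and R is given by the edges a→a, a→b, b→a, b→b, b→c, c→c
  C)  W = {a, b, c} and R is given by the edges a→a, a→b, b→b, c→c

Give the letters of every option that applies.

The schema ◇□ψ → □ψ is the dual of axiom 5; it is valid on a frame iff R is euclidean.
(A) R is not euclidean (b R a and b R a but not a R a), so the schema fails here.
(B) R is not euclidean (b R a and b R c but not a R c), so the schema fails here.
(C) R is not euclidean (a R b and a R a but not b R a), so the schema fails here.

A, B, C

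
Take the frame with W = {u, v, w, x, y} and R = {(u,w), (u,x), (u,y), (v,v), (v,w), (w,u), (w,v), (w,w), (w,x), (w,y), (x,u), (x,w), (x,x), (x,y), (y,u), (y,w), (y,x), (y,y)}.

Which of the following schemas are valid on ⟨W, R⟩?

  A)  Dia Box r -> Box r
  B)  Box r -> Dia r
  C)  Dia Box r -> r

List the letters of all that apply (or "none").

B, C

R is symmetric: every R-edge is matched by its reverse.
R is not euclidean: w R u and w R v but not u R v.
R is serial: every world has an R-successor.
(A) the dual of axiom 5: valid iff R is euclidean. R is not euclidean — not valid.
(B) Box r -> Dia r is axiom D, which corresponds to seriality. R is serial — valid.
(C) the dual of axiom B: valid iff R is symmetric. R is symmetric — valid.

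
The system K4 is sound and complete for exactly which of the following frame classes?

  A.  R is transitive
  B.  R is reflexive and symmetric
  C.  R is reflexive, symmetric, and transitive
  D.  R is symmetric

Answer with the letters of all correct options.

A

(A) K4 is sound and complete for exactly this class.
(B) this class determines B (= KTB), not K4.
(C) this class determines S5, not K4.
(D) this class determines KB, not K4.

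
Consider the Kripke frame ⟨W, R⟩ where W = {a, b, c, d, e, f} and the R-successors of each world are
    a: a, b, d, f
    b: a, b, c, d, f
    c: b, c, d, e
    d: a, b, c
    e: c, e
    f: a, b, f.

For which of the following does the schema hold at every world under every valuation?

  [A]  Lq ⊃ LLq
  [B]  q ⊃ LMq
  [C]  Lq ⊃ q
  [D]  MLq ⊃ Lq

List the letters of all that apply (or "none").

R is not reflexive: not d R d.
R is symmetric: every R-edge is matched by its reverse.
R is not transitive: a R b and b R c but not a R c.
R is not euclidean: a R d and a R f but not d R f.
(A) Lq ⊃ LLq is axiom 4, which corresponds to transitivity. R is not transitive — not valid.
(B) q ⊃ LMq (axiom B) characterises the symmetric frames. R is symmetric — valid.
(C) Lq ⊃ q is axiom T; it is valid on a frame exactly when R is reflexive. R is not reflexive, so not valid.
(D) MLq ⊃ Lq (the dual of axiom 5) characterises the euclidean frames. R is not euclidean — not valid.

B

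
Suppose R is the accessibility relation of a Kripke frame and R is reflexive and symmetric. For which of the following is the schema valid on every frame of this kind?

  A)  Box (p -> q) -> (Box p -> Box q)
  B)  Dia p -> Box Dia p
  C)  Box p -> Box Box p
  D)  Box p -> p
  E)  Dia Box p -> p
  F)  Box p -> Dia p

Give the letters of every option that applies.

Reflexive relations are serial.
(A) Box (p -> q) -> (Box p -> Box q) is axiom K, valid on every Kripke frame — valid.
(B) Dia p -> Box Dia p (axiom 5) characterises the euclidean frames. Such an R need not be euclidean — not valid.
(C) Box p -> Box Box p is axiom 4, which corresponds to transitivity. Such an R need not be transitive — not valid.
(D) axiom T: valid iff R is reflexive. Every such R is reflexive — valid.
(E) Dia Box p -> p is the dual of axiom B; it is valid on a frame exactly when R is symmetric. Every such R is symmetric, so valid.
(F) axiom D: valid iff R is serial. Every such R is serial — valid.

A, D, E, F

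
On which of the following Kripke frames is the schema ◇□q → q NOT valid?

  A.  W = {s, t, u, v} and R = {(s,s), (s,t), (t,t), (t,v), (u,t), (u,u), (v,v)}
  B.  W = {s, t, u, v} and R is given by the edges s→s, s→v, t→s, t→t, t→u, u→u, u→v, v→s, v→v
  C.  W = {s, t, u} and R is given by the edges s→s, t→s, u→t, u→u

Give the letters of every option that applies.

A, B, C

The schema ◇□q → q is the dual of axiom B; it is valid on a frame iff R is symmetric.
(A) R is not symmetric (s R t but not t R s), so the schema fails here.
(B) R is not symmetric (t R s but not s R t), so the schema fails here.
(C) R is not symmetric (t R s but not s R t), so the schema fails here.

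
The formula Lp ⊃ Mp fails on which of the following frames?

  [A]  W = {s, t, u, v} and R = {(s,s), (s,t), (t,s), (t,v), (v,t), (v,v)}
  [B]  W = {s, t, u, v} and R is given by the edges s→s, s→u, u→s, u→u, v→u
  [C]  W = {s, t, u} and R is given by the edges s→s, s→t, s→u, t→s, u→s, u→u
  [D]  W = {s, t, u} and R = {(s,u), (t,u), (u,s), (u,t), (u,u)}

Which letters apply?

The schema Lp ⊃ Mp is axiom D; it is valid on a frame iff R is serial.
(A) R is not serial (u has no R-successor), so the schema fails here.
(B) R is not serial (t has no R-successor), so the schema fails here.
(C) R is serial (every world has an R-successor), so the schema is valid here.
(D) R is serial (every world has an R-successor), so the schema is valid here.

A, B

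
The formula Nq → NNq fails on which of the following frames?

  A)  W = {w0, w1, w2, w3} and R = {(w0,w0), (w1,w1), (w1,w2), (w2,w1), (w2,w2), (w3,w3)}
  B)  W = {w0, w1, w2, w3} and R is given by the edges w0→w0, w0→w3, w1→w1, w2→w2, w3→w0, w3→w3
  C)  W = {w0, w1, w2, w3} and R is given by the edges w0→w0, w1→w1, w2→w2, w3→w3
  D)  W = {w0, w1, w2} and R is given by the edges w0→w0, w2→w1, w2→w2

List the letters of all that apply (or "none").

none

The schema Nq → NNq is axiom 4; it is valid on a frame iff R is transitive.
(A) R is transitive (R is closed under composition), so the schema is valid here.
(B) R is transitive (R is closed under composition), so the schema is valid here.
(C) R is transitive (R is closed under composition), so the schema is valid here.
(D) R is transitive (R is closed under composition), so the schema is valid here.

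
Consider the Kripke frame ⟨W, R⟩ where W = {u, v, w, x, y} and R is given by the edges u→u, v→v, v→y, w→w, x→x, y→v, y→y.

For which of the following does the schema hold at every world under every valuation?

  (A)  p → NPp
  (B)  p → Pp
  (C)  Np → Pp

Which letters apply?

A, B, C

R is reflexive: each world relates to itself.
R is symmetric: every R-edge is matched by its reverse.
R is serial: every world has an R-successor.
(A) p → NPp is axiom B, which corresponds to symmetry. R is symmetric — valid.
(B) p → Pp (the dual of axiom T) characterises the reflexive frames. R is reflexive — valid.
(C) Np → Pp (axiom D) characterises the serial frames. R is serial — valid.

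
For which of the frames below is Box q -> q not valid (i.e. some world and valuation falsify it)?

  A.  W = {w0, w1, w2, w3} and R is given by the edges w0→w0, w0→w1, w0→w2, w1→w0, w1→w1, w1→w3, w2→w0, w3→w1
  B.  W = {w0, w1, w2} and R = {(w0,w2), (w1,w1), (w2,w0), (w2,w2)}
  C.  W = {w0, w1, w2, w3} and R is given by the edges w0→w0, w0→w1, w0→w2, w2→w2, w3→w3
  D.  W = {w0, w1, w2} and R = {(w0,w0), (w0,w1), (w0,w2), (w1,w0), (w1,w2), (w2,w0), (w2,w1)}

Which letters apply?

A, B, C, D

The schema Box q -> q is axiom T; it is valid on a frame iff R is reflexive.
(A) R is not reflexive (not w2 R w2), so the schema fails here.
(B) R is not reflexive (not w0 R w0), so the schema fails here.
(C) R is not reflexive (not w1 R w1), so the schema fails here.
(D) R is not reflexive (not w1 R w1), so the schema fails here.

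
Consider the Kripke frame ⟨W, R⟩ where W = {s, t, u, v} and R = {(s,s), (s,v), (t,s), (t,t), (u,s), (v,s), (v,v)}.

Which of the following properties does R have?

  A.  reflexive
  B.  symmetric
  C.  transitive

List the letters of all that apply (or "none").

(A) not reflexive: not u R u.
(B) not symmetric: t R s but not s R t.
(C) not transitive: t R s and s R v but not t R v.

none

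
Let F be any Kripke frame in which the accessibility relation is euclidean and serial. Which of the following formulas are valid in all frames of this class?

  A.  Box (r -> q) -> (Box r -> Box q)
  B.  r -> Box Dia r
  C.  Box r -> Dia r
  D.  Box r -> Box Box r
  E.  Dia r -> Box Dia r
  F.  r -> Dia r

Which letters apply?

(A) Box (r -> q) -> (Box r -> Box q) is axiom K, valid on every Kripke frame — valid.
(B) r -> Box Dia r (axiom B) characterises the symmetric frames. Such an R need not be symmetric — not valid.
(C) axiom D: valid iff R is serial. Every such R is serial — valid.
(D) axiom 4: valid iff R is transitive. Such an R need not be transitive — not valid.
(E) Dia r -> Box Dia r is axiom 5, which corresponds to the euclidean property. Every such R is euclidean — valid.
(F) r -> Dia r is the dual of axiom T, which corresponds to reflexivity. Such an R need not be reflexive — not valid.

A, C, E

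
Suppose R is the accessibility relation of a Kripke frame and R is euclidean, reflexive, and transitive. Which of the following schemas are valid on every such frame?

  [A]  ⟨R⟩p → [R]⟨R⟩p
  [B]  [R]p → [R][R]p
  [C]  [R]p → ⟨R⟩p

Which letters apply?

A, B, C

A relation that is euclidean, reflexive, and transitive is also serial and symmetric.
(A) axiom 5: valid iff R is euclidean. Every such R is euclidean — valid.
(B) [R]p → [R][R]p is axiom 4; it is valid on a frame exactly when R is transitive. Every such R is transitive, so valid.
(C) [R]p → ⟨R⟩p is axiom D, which corresponds to seriality. Every such R is serial — valid.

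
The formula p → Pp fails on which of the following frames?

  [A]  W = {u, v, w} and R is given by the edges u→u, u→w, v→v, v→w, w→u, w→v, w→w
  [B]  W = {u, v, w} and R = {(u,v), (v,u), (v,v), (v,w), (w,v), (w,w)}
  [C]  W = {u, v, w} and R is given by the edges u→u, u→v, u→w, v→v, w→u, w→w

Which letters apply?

B

The schema p → Pp is the dual of axiom T; it is valid on a frame iff R is reflexive.
(A) R is reflexive (each world relates to itself), so the schema is valid here.
(B) R is not reflexive (not u R u), so the schema fails here.
(C) R is reflexive (each world relates to itself), so the schema is valid here.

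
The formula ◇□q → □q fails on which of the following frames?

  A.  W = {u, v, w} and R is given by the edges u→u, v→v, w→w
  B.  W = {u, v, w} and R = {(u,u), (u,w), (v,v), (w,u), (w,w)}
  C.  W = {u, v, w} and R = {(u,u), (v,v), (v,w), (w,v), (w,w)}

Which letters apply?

none

The schema ◇□q → □q is the dual of axiom 5; it is valid on a frame iff R is euclidean.
(A) R is euclidean (any two R-successors of the same world are R-related), so the schema is valid here.
(B) R is euclidean (any two R-successors of the same world are R-related), so the schema is valid here.
(C) R is euclidean (any two R-successors of the same world are R-related), so the schema is valid here.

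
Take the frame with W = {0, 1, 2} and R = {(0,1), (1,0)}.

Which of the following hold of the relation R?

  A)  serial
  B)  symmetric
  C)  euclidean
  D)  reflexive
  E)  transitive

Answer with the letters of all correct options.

(A) not serial: 2 has no R-successor.
(B) symmetric: every R-edge is matched by its reverse.
(C) not euclidean: 0 R 1 and 0 R 1 but not 1 R 1.
(D) not reflexive: not 0 R 0.
(E) not transitive: 0 R 1 and 1 R 0 but not 0 R 0.

B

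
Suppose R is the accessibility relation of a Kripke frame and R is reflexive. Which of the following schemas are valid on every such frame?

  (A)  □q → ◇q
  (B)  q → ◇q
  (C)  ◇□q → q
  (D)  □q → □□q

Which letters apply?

A reflexive relation is serial.
(A) □q → ◇q is axiom D, which corresponds to seriality. Every such R is serial — valid.
(B) the dual of axiom T: valid iff R is reflexive. Every such R is reflexive — valid.
(C) the dual of axiom B: valid iff R is symmetric. Such an R need not be symmetric — not valid.
(D) □q → □□q is axiom 4; it is valid on a frame exactly when R is transitive. Such an R need not be transitive, so not valid.

A, B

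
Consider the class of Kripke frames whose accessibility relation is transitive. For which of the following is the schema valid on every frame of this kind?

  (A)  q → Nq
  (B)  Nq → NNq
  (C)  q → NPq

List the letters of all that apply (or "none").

B

(A) q → Nq is valid only on frames where every R-edge is a self-loop. Such an R need not be a subset of the identity — not valid.
(B) Nq → NNq (axiom 4) characterises the transitive frames. Every such R is transitive — valid.
(C) q → NPq is axiom B, which corresponds to symmetry. Such an R need not be symmetric — not valid.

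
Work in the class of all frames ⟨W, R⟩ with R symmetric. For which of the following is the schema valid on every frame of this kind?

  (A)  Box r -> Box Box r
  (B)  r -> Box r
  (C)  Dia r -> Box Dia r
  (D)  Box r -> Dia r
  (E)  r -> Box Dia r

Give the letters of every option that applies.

(A) axiom 4: valid iff R is transitive. Such an R need not be transitive — not valid.
(B) r -> Box r (equivalent to ◇p→p) corresponds to R being a subset of the identity. Such an R need not be a subset of the identity, so not valid.
(C) Dia r -> Box Dia r (axiom 5) characterises the euclidean frames. Such an R need not be euclidean — not valid.
(D) axiom D: valid iff R is serial. Such an R need not be serial — not valid.
(E) axiom B: valid iff R is symmetric. Every such R is symmetric — valid.

E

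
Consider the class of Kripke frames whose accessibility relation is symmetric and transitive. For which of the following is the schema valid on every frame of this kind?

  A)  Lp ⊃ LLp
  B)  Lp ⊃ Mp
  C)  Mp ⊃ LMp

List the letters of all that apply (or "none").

A symmetric transitive relation is euclidean (uRv and uRw give vRu by symmetry, then vRw by transitivity).
(A) axiom 4: valid iff R is transitive. Every such R is transitive — valid.
(B) axiom D: valid iff R is serial. Such an R need not be serial — not valid.
(C) axiom 5: valid iff R is euclidean. Every such R is euclidean — valid.

A, C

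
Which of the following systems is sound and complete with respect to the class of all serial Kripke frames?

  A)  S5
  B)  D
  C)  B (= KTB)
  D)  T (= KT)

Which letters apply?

(A) S5 is determined by the class of reflexive, symmetric, and transitive frames.
(B) D is determined by exactly this class.
(C) B (= KTB) is determined by the class of reflexive and symmetric frames.
(D) T (= KT) is determined by the class of reflexive frames.

B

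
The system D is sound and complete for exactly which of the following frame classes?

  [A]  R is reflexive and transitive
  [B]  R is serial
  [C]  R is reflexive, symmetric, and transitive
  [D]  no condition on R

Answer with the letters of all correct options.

B

(A) this class determines S4, not D.
(B) D is sound and complete for exactly this class.
(C) this class determines S5, not D.
(D) this class determines K, not D.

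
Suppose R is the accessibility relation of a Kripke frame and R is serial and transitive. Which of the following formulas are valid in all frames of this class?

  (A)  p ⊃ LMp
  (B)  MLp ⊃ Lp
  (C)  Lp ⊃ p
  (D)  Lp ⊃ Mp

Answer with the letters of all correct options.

(A) p ⊃ LMp is axiom B, which corresponds to symmetry. Such an R need not be symmetric — not valid.
(B) MLp ⊃ Lp (the dual of axiom 5) characterises the euclidean frames. Such an R need not be euclidean — not valid.
(C) Lp ⊃ p (axiom T) characterises the reflexive frames. Such an R need not be reflexive — not valid.
(D) Lp ⊃ Mp is axiom D; it is valid on a frame exactly when R is serial. Every such R is serial, so valid.

D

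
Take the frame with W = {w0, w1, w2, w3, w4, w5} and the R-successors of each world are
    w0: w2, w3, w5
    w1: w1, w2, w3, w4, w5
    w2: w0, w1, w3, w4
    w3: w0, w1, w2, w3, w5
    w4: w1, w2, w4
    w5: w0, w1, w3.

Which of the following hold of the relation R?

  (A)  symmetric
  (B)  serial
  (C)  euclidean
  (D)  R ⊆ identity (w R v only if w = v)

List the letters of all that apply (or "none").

A, B

(A) symmetric: every R-edge is matched by its reverse.
(B) serial: every world has an R-successor.
(C) not euclidean: w0 R w2 and w0 R w5 but not w2 R w5.
(D) not ⊆ identity: w0 R w2 with w0 ≠ w2.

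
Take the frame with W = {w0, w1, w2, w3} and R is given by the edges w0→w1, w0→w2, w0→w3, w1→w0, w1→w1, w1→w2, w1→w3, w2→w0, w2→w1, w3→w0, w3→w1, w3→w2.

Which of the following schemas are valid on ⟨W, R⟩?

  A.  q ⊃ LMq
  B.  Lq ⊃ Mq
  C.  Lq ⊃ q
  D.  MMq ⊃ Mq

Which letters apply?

B

R is not reflexive: not w0 R w0.
R is not symmetric: w3 R w2 but not w2 R w3.
R is not transitive: w0 R w1 and w1 R w0 but not w0 R w0.
R is serial: every world has an R-successor.
(A) q ⊃ LMq (axiom B) characterises the symmetric frames. R is not symmetric — not valid.
(B) Lq ⊃ Mq (axiom D) characterises the serial frames. R is serial — valid.
(C) Lq ⊃ q is axiom T; it is valid on a frame exactly when R is reflexive. R is not reflexive, so not valid.
(D) the dual of axiom 4: valid iff R is transitive. R is not transitive — not valid.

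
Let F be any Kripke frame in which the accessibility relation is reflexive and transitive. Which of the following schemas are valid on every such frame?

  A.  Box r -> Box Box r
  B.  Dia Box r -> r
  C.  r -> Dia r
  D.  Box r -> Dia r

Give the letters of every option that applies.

A, C, D

Reflexive relations are serial.
(A) Box r -> Box Box r (axiom 4) characterises the transitive frames. Every such R is transitive — valid.
(B) Dia Box r -> r is the dual of axiom B, which corresponds to symmetry. Such an R need not be symmetric — not valid.
(C) the dual of axiom T: valid iff R is reflexive. Every such R is reflexive — valid.
(D) axiom D: valid iff R is serial. Every such R is serial — valid.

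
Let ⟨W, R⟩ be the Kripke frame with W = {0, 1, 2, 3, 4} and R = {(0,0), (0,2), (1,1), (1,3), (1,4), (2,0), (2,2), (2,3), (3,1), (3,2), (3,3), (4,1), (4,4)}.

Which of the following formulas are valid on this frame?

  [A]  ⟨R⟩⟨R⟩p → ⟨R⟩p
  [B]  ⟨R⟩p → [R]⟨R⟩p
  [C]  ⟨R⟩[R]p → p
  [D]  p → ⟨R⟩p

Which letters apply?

C, D

R is reflexive: each world relates to itself.
R is symmetric: every R-edge is matched by its reverse.
R is not transitive: 0 R 2 and 2 R 3 but not 0 R 3.
R is not euclidean: 1 R 3 and 1 R 4 but not 3 R 4.
(A) ⟨R⟩⟨R⟩p → ⟨R⟩p is the dual of axiom 4, which corresponds to transitivity. R is not transitive — not valid.
(B) ⟨R⟩p → [R]⟨R⟩p (axiom 5) characterises the euclidean frames. R is not euclidean — not valid.
(C) the dual of axiom B: valid iff R is symmetric. R is symmetric — valid.
(D) the dual of axiom T: valid iff R is reflexive. R is reflexive — valid.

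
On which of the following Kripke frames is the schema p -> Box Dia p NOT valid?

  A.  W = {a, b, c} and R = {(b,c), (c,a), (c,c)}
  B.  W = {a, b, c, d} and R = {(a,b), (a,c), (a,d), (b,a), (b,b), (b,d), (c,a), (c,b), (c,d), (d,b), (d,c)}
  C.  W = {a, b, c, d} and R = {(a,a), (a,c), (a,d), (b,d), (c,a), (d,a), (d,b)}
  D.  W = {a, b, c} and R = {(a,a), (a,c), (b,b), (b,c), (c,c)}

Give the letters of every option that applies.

A, B, D

The schema p -> Box Dia p is axiom B; it is valid on a frame iff R is symmetric.
(A) R is not symmetric (b R c but not c R b), so the schema fails here.
(B) R is not symmetric (a R d but not d R a), so the schema fails here.
(C) R is symmetric (every R-edge is matched by its reverse), so the schema is valid here.
(D) R is not symmetric (a R c but not c R a), so the schema fails here.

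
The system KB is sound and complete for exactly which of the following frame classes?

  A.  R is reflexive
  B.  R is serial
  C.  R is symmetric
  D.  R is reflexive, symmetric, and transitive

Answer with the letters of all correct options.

(A) this class determines T (= KT), not KB.
(B) this class determines D, not KB.
(C) KB is sound and complete for exactly this class.
(D) this class determines S5, not KB.

C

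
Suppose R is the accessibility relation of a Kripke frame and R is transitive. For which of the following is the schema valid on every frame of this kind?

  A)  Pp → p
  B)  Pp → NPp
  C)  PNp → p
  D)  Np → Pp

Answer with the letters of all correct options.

(A) Pp → p is the converse of T; it holds exactly when R ⊆ identity. Such an R need not be a subset of the identity — not valid.
(B) Pp → NPp is axiom 5, which corresponds to the euclidean property. Such an R need not be euclidean — not valid.
(C) PNp → p is the dual of axiom B, which corresponds to symmetry. Such an R need not be symmetric — not valid.
(D) Np → Pp (axiom D) characterises the serial frames. Such an R need not be serial — not valid.

none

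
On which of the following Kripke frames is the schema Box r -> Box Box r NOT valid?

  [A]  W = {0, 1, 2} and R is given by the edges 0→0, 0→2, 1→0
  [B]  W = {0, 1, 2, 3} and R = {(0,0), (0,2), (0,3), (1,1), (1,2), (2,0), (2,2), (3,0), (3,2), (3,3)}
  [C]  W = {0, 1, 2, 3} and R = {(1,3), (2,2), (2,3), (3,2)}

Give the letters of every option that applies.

The schema Box r -> Box Box r is axiom 4; it is valid on a frame iff R is transitive.
(A) R is not transitive (1 R 0 and 0 R 2 but not 1 R 2), so the schema fails here.
(B) R is not transitive (1 R 2 and 2 R 0 but not 1 R 0), so the schema fails here.
(C) R is not transitive (1 R 3 and 3 R 2 but not 1 R 2), so the schema fails here.

A, B, C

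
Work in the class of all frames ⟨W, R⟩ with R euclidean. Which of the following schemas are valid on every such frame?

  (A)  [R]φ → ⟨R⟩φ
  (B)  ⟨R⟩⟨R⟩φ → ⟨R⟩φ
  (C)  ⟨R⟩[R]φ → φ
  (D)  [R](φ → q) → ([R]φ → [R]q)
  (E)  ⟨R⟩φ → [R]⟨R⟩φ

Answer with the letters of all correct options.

D, E

(A) [R]φ → ⟨R⟩φ (axiom D) characterises the serial frames. Such an R need not be serial — not valid.
(B) ⟨R⟩⟨R⟩φ → ⟨R⟩φ is the dual of axiom 4; it is valid on a frame exactly when R is transitive. Such an R need not be transitive, so not valid.
(C) the dual of axiom B: valid iff R is symmetric. Such an R need not be symmetric — not valid.
(D) this is just K, valid on every normal frame.
(E) ⟨R⟩φ → [R]⟨R⟩φ is axiom 5; it is valid on a frame exactly when R is euclidean. Every such R is euclidean, so valid.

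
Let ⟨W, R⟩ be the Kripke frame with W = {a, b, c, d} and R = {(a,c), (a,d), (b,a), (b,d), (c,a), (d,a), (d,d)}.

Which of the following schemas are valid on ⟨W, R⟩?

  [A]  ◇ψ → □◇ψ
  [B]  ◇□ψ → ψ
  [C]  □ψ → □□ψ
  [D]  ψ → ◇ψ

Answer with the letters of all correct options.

none

R is not reflexive: not a R a.
R is not symmetric: b R a but not a R b.
R is not transitive: a R c and c R a but not a R a.
R is not euclidean: a R c and a R d but not c R d.
(A) ◇ψ → □◇ψ (axiom 5) characterises the euclidean frames. R is not euclidean — not valid.
(B) ◇□ψ → ψ is the dual of axiom B, which corresponds to symmetry. R is not symmetric — not valid.
(C) axiom 4: valid iff R is transitive. R is not transitive — not valid.
(D) the dual of axiom T: valid iff R is reflexive. R is not reflexive — not valid.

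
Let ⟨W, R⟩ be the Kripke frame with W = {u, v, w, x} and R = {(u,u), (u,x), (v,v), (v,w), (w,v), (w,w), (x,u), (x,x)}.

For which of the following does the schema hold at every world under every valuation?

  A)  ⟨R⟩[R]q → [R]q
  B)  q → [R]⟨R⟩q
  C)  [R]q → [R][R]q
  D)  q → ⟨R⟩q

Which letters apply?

R is reflexive: each world relates to itself.
R is symmetric: every R-edge is matched by its reverse.
R is transitive: R is closed under composition.
R is euclidean: any two R-successors of the same world are R-related.
(A) the dual of axiom 5: valid iff R is euclidean. R is euclidean — valid.
(B) q → [R]⟨R⟩q is axiom B, which corresponds to symmetry. R is symmetric — valid.
(C) axiom 4: valid iff R is transitive. R is transitive — valid.
(D) q → ⟨R⟩q (the dual of axiom T) characterises the reflexive frames. R is reflexive — valid.

A, B, C, D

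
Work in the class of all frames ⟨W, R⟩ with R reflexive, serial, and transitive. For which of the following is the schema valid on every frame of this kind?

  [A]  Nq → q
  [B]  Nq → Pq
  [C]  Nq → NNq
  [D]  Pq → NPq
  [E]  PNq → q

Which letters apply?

A, B, C

(A) Nq → q is axiom T; it is valid on a frame exactly when R is reflexive. Every such R is reflexive, so valid.
(B) Nq → Pq (axiom D) characterises the serial frames. Every such R is serial — valid.
(C) axiom 4: valid iff R is transitive. Every such R is transitive — valid.
(D) axiom 5: valid iff R is euclidean. Such an R need not be euclidean — not valid.
(E) PNq → q (the dual of axiom B) characterises the symmetric frames. Such an R need not be symmetric — not valid.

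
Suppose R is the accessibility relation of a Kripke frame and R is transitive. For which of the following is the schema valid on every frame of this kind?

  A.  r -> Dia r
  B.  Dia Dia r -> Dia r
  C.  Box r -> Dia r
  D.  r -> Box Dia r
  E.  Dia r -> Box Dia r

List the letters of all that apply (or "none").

B

(A) r -> Dia r (the dual of axiom T) characterises the reflexive frames. Such an R need not be reflexive — not valid.
(B) the dual of axiom 4: valid iff R is transitive. Every such R is transitive — valid.
(C) Box r -> Dia r is axiom D, which corresponds to seriality. Such an R need not be serial — not valid.
(D) axiom B: valid iff R is symmetric. Such an R need not be symmetric — not valid.
(E) Dia r -> Box Dia r is axiom 5; it is valid on a frame exactly when R is euclidean. Such an R need not be euclidean, so not valid.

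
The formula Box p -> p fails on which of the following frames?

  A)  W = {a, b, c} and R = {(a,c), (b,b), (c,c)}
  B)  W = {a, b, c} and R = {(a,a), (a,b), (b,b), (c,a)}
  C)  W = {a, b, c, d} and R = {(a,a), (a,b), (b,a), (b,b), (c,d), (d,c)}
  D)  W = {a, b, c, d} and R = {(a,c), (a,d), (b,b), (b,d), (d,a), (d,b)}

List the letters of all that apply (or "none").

A, B, C, D

The schema Box p -> p is axiom T; it is valid on a frame iff R is reflexive.
(A) R is not reflexive (not a R a), so the schema fails here.
(B) R is not reflexive (not c R c), so the schema fails here.
(C) R is not reflexive (not c R c), so the schema fails here.
(D) R is not reflexive (not a R a), so the schema fails here.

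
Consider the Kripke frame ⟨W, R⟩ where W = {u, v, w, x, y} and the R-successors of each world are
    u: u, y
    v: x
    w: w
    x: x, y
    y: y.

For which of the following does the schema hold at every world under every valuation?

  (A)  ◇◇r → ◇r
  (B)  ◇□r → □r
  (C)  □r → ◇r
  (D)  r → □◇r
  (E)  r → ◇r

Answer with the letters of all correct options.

R is not reflexive: not v R v.
R is not symmetric: u R y but not y R u.
R is not transitive: v R x and x R y but not v R y.
R is not euclidean: u R y and u R u but not y R u.
R is serial: every world has an R-successor.
(A) ◇◇r → ◇r is the dual of axiom 4, which corresponds to transitivity. R is not transitive — not valid.
(B) the dual of axiom 5: valid iff R is euclidean. R is not euclidean — not valid.
(C) □r → ◇r is axiom D, which corresponds to seriality. R is serial — valid.
(D) r → □◇r is axiom B; it is valid on a frame exactly when R is symmetric. R is not symmetric, so not valid.
(E) r → ◇r is the dual of axiom T, which corresponds to reflexivity. R is not reflexive — not valid.

C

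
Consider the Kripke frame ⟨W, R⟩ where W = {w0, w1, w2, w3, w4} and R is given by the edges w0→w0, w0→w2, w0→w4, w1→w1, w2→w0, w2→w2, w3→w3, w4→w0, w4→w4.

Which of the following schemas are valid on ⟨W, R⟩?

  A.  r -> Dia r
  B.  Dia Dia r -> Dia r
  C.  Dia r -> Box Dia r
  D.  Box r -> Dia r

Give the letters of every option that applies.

R is reflexive: each world relates to itself.
R is not transitive: w2 R w0 and w0 R w4 but not w2 R w4.
R is not euclidean: w0 R w2 and w0 R w4 but not w2 R w4.
R is serial: every world has an R-successor.
(A) r -> Dia r is the dual of axiom T, which corresponds to reflexivity. R is reflexive — valid.
(B) Dia Dia r -> Dia r is the dual of axiom 4; it is valid on a frame exactly when R is transitive. R is not transitive, so not valid.
(C) Dia r -> Box Dia r (axiom 5) characterises the euclidean frames. R is not euclidean — not valid.
(D) axiom D: valid iff R is serial. R is serial — valid.

A, D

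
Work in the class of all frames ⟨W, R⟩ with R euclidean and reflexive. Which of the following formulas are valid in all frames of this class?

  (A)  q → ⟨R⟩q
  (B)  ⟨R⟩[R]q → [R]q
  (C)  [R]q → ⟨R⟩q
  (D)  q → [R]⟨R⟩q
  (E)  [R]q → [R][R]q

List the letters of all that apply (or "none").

A reflexive euclidean relation is also symmetric (from wRw and wRv the euclidean condition gives vRw) and hence transitive; it is an equivalence relation.
(A) q → ⟨R⟩q is the dual of axiom T, which corresponds to reflexivity. Every such R is reflexive — valid.
(B) ⟨R⟩[R]q → [R]q is the dual of axiom 5, which corresponds to the euclidean property. Every such R is euclidean — valid.
(C) axiom D: valid iff R is serial. Every such R is serial — valid.
(D) q → [R]⟨R⟩q (axiom B) characterises the symmetric frames. Every such R is symmetric — valid.
(E) [R]q → [R][R]q is axiom 4, which corresponds to transitivity. Every such R is transitive — valid.

A, B, C, D, E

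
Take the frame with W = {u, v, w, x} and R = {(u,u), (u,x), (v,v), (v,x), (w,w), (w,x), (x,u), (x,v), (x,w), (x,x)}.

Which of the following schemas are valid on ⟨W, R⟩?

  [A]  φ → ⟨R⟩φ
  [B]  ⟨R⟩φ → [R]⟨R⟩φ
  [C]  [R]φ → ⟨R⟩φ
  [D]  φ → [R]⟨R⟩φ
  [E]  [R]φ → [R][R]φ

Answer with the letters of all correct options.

R is reflexive: each world relates to itself.
R is symmetric: every R-edge is matched by its reverse.
R is not transitive: u R x and x R v but not u R v.
R is not euclidean: x R u and x R v but not u R v.
R is serial: every world has an R-successor.
(A) the dual of axiom T: valid iff R is reflexive. R is reflexive — valid.
(B) axiom 5: valid iff R is euclidean. R is not euclidean — not valid.
(C) axiom D: valid iff R is serial. R is serial — valid.
(D) φ → [R]⟨R⟩φ is axiom B, which corresponds to symmetry. R is symmetric — valid.
(E) [R]φ → [R][R]φ is axiom 4, which corresponds to transitivity. R is not transitive — not valid.

A, C, D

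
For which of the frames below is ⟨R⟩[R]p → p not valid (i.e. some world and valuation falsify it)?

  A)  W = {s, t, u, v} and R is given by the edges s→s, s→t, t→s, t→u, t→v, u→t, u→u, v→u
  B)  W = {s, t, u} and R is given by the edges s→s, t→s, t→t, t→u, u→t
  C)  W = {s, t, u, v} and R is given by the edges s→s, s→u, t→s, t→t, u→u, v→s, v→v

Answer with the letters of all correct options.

The schema ⟨R⟩[R]p → p is the dual of axiom B; it is valid on a frame iff R is symmetric.
(A) R is not symmetric (t R v but not v R t), so the schema fails here.
(B) R is not symmetric (t R s but not s R t), so the schema fails here.
(C) R is not symmetric (s R u but not u R s), so the schema fails here.

A, B, C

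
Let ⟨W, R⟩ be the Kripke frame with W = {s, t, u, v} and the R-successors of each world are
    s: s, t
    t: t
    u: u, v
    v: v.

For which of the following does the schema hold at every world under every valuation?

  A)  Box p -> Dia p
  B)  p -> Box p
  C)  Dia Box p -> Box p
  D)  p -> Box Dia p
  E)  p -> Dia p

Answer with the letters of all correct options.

A, E

R is reflexive: each world relates to itself.
R is not symmetric: s R t but not t R s.
R is not euclidean: s R t and s R s but not t R s.
R is serial: every world has an R-successor.
R is not a subset of the identity: s R t with s ≠ t.
(A) Box p -> Dia p is axiom D; it is valid on a frame exactly when R is serial. R is serial, so valid.
(B) p -> Box p is equivalent to ◇p→p; it holds exactly when R ⊆ identity. Here R ⊄ identity — not valid.
(C) Dia Box p -> Box p is the dual of axiom 5, which corresponds to the euclidean property. R is not euclidean — not valid.
(D) axiom B: valid iff R is symmetric. R is not symmetric — not valid.
(E) p -> Dia p is the dual of axiom T, which corresponds to reflexivity. R is reflexive — valid.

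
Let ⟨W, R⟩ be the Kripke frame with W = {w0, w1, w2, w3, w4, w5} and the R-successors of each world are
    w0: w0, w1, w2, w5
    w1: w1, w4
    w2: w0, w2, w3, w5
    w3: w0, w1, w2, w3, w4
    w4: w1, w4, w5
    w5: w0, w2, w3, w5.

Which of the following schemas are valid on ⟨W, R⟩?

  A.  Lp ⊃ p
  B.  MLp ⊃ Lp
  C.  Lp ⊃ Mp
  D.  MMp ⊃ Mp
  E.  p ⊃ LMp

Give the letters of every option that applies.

A, C

R is reflexive: each world relates to itself.
R is not symmetric: w0 R w1 but not w1 R w0.
R is not transitive: w0 R w1 and w1 R w4 but not w0 R w4.
R is not euclidean: w0 R w1 and w0 R w0 but not w1 R w0.
R is serial: every world has an R-successor.
(A) Lp ⊃ p (axiom T) characterises the reflexive frames. R is reflexive — valid.
(B) the dual of axiom 5: valid iff R is euclidean. R is not euclidean — not valid.
(C) axiom D: valid iff R is serial. R is serial — valid.
(D) the dual of axiom 4: valid iff R is transitive. R is not transitive — not valid.
(E) p ⊃ LMp is axiom B, which corresponds to symmetry. R is not symmetric — not valid.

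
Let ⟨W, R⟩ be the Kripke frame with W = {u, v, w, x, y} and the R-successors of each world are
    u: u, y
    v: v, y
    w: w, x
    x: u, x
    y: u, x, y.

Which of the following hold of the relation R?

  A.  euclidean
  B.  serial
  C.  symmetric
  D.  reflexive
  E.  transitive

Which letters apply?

B, D

(A) not euclidean: v R y and v R v but not y R v.
(B) serial: every world has an R-successor.
(C) not symmetric: v R y but not y R v.
(D) reflexive: each world relates to itself.
(E) not transitive: u R y and y R x but not u R x.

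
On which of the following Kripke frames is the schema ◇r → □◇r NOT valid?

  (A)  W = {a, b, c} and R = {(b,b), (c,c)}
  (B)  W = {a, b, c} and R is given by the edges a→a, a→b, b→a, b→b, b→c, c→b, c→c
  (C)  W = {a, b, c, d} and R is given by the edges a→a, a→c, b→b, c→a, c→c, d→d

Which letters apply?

B

The schema ◇r → □◇r is axiom 5; it is valid on a frame iff R is euclidean.
(A) R is euclidean (any two R-successors of the same world are R-related), so the schema is valid here.
(B) R is not euclidean (b R a and b R c but not a R c), so the schema fails here.
(C) R is euclidean (any two R-successors of the same world are R-related), so the schema is valid here.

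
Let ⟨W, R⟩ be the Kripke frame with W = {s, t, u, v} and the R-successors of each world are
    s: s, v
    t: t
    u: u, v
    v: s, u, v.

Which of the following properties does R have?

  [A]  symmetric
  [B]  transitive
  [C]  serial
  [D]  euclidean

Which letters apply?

A, C

(A) symmetric: every R-edge is matched by its reverse.
(B) not transitive: s R v and v R u but not s R u.
(C) serial: every world has an R-successor.
(D) not euclidean: v R s and v R u but not s R u.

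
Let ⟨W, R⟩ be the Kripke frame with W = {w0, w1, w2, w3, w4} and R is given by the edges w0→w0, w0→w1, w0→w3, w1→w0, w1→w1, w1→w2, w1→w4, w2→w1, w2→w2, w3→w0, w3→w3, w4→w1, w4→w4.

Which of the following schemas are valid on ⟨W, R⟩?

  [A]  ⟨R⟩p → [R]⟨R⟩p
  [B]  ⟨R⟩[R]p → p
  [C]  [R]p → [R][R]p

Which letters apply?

B

R is symmetric: every R-edge is matched by its reverse.
R is not transitive: w0 R w1 and w1 R w2 but not w0 R w2.
R is not euclidean: w0 R w1 and w0 R w3 but not w1 R w3.
(A) ⟨R⟩p → [R]⟨R⟩p is axiom 5, which corresponds to the euclidean property. R is not euclidean — not valid.
(B) ⟨R⟩[R]p → p (the dual of axiom B) characterises the symmetric frames. R is symmetric — valid.
(C) [R]p → [R][R]p is axiom 4; it is valid on a frame exactly when R is transitive. R is not transitive, so not valid.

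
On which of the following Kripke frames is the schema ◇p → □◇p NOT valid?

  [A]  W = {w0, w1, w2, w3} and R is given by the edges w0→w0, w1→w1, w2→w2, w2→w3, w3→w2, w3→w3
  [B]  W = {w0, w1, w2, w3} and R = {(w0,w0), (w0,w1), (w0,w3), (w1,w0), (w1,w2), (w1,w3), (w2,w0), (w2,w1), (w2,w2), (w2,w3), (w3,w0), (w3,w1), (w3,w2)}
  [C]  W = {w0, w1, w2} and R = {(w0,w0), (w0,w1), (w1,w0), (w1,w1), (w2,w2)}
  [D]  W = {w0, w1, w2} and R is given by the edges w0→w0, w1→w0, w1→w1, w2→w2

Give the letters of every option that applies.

The schema ◇p → □◇p is axiom 5; it is valid on a frame iff R is euclidean.
(A) R is euclidean (any two R-successors of the same world are R-related), so the schema is valid here.
(B) R is not euclidean (w1 R w0 and w1 R w2 but not w0 R w2), so the schema fails here.
(C) R is euclidean (any two R-successors of the same world are R-related), so the schema is valid here.
(D) R is not euclidean (w1 R w0 and w1 R w1 but not w0 R w1), so the schema fails here.

B, D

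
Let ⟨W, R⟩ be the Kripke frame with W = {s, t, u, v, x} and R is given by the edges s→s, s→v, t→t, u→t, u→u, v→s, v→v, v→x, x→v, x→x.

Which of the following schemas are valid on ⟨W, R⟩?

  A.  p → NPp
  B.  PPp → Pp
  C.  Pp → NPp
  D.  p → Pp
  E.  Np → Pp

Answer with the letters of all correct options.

R is reflexive: each world relates to itself.
R is not symmetric: u R t but not t R u.
R is not transitive: s R v and v R x but not s R x.
R is not euclidean: u R t and u R u but not t R u.
R is serial: every world has an R-successor.
(A) p → NPp is axiom B; it is valid on a frame exactly when R is symmetric. R is not symmetric, so not valid.
(B) PPp → Pp is the dual of axiom 4; it is valid on a frame exactly when R is transitive. R is not transitive, so not valid.
(C) Pp → NPp (axiom 5) characterises the euclidean frames. R is not euclidean — not valid.
(D) p → Pp (the dual of axiom T) characterises the reflexive frames. R is reflexive — valid.
(E) axiom D: valid iff R is serial. R is serial — valid.

D, E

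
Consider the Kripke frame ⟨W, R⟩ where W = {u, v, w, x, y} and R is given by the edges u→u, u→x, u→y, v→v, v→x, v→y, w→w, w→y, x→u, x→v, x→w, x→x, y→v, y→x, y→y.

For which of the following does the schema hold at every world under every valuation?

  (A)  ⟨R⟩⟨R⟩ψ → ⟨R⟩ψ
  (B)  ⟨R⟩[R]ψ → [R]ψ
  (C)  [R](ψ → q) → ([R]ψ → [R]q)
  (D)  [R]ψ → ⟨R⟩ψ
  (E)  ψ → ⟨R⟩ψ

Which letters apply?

C, D, E

R is reflexive: each world relates to itself.
R is not transitive: u R x and x R v but not u R v.
R is not euclidean: u R x and u R y but not x R y.
R is serial: every world has an R-successor.
(A) ⟨R⟩⟨R⟩ψ → ⟨R⟩ψ is the dual of axiom 4, which corresponds to transitivity. R is not transitive — not valid.
(B) ⟨R⟩[R]ψ → [R]ψ (the dual of axiom 5) characterises the euclidean frames. R is not euclidean — not valid.
(C) this is just K, valid on every normal frame.
(D) axiom D: valid iff R is serial. R is serial — valid.
(E) ψ → ⟨R⟩ψ (the dual of axiom T) characterises the reflexive frames. R is reflexive — valid.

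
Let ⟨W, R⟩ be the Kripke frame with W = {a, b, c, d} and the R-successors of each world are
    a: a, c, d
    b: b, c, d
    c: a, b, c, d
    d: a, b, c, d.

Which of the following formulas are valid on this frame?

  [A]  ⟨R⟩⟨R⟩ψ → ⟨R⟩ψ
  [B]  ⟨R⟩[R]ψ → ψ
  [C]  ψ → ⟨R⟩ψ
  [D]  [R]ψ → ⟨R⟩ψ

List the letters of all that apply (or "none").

B, C, D

R is reflexive: each world relates to itself.
R is symmetric: every R-edge is matched by its reverse.
R is not transitive: a R c and c R b but not a R b.
R is serial: every world has an R-successor.
(A) ⟨R⟩⟨R⟩ψ → ⟨R⟩ψ is the dual of axiom 4, which corresponds to transitivity. R is not transitive — not valid.
(B) ⟨R⟩[R]ψ → ψ is the dual of axiom B, which corresponds to symmetry. R is symmetric — valid.
(C) ψ → ⟨R⟩ψ is the dual of axiom T; it is valid on a frame exactly when R is reflexive. R is reflexive, so valid.
(D) [R]ψ → ⟨R⟩ψ is axiom D, which corresponds to seriality. R is serial — valid.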